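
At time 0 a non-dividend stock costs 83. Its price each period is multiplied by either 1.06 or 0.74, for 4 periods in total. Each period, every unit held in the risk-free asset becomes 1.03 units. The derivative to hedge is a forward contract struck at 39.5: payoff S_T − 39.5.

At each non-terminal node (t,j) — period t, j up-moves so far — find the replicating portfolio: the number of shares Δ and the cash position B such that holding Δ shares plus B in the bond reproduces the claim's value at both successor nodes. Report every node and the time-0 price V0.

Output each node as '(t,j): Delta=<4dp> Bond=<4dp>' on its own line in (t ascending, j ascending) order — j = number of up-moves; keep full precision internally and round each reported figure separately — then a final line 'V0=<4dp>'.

Risk-neutral probability p* = (R−d)/(u−d) = (1.03−0.74)/(1.06−0.74) = 0.9062.
Terminal payoffs: V(4,0)=-14.6111, V(4,1)=-3.8484, V(4,2)=11.5685, V(4,3)=33.6522, V(4,4)=65.2856
(3,0): S=33.6336. Δ = (V_up−V_dn)/(S_up−S_dn) = (-3.8484−-14.6111)/(35.6516−24.8889) = 1.0000. V = [p*·-3.8484 + (1−p*)·-14.6111]/1.03 = -4.7159. B = V − Δ·S = -38.3495.
(3,1): S=48.1778. Δ = (V_up−V_dn)/(S_up−S_dn) = (11.5685−-3.8484)/(51.0685−35.6516) = 1.0000. V = [p*·11.5685 + (1−p*)·-3.8484]/1.03 = 9.8283. B = V − Δ·S = -38.3495.
(3,2): S=69.0115. Δ = (V_up−V_dn)/(S_up−S_dn) = (33.6522−11.5685)/(73.1522−51.0685) = 1.0000. V = [p*·33.6522 + (1−p*)·11.5685]/1.03 = 30.6620. B = V − Δ·S = -38.3495.
(3,3): S=98.8543. Δ = (V_up−V_dn)/(S_up−S_dn) = (65.2856−33.6522)/(104.7856−73.1522) = 1.0000. V = [p*·65.2856 + (1−p*)·33.6522]/1.03 = 60.5048. B = V − Δ·S = -38.3495.
(2,0): S=45.4508. Δ = (V_up−V_dn)/(S_up−S_dn) = (9.8283−-4.7159)/(48.1778−33.6336) = 1.0000. V = [p*·9.8283 + (1−p*)·-4.7159]/1.03 = 8.2183. B = V − Δ·S = -37.2325.
(2,1): S=65.1052. Δ = (V_up−V_dn)/(S_up−S_dn) = (30.6620−9.8283)/(69.0115−48.1778) = 1.0000. V = [p*·30.6620 + (1−p*)·9.8283]/1.03 = 27.8727. B = V − Δ·S = -37.2325.
(2,2): S=93.2588. Δ = (V_up−V_dn)/(S_up−S_dn) = (60.5048−30.6620)/(98.8543−69.0115) = 1.0000. V = [p*·60.5048 + (1−p*)·30.6620]/1.03 = 56.0263. B = V − Δ·S = -37.2325.
(1,0): S=61.4200. Δ = (V_up−V_dn)/(S_up−S_dn) = (27.8727−8.2183)/(65.1052−45.4508) = 1.0000. V = [p*·27.8727 + (1−p*)·8.2183]/1.03 = 25.2719. B = V − Δ·S = -36.1481.
(1,1): S=87.9800. Δ = (V_up−V_dn)/(S_up−S_dn) = (56.0263−27.8727)/(93.2588−65.1052) = 1.0000. V = [p*·56.0263 + (1−p*)·27.8727]/1.03 = 51.8319. B = V − Δ·S = -36.1481.
(0,0): S=83.0000. Δ = (V_up−V_dn)/(S_up−S_dn) = (51.8319−25.2719)/(87.9800−61.4200) = 1.0000. V = [p*·51.8319 + (1−p*)·25.2719]/1.03 = 47.9048. B = V − Δ·S = -35.0952.
Check: Δ(0,0)·S0 + B(0,0) = 47.9048 = V0.

(0,0): Delta=1.0000 Bond=-35.0952
(1,0): Delta=1.0000 Bond=-36.1481
(1,1): Delta=1.0000 Bond=-36.1481
(2,0): Delta=1.0000 Bond=-37.2325
(2,1): Delta=1.0000 Bond=-37.2325
(2,2): Delta=1.0000 Bond=-37.2325
(3,0): Delta=1.0000 Bond=-38.3495
(3,1): Delta=1.0000 Bond=-38.3495
(3,2): Delta=1.0000 Bond=-38.3495
(3,3): Delta=1.0000 Bond=-38.3495
V0=47.9048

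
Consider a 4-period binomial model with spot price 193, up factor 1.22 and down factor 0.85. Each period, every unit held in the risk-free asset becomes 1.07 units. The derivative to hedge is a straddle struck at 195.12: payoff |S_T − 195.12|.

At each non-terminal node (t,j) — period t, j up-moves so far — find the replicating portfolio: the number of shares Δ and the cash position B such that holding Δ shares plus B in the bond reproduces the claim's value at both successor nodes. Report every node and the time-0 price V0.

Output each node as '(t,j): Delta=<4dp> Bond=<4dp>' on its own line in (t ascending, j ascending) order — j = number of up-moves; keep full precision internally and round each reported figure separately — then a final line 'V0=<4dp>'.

No-arbitrage ⇒ martingale measure with p* = (R−d)/(u−d) = 0.5946.
At expiry t=4: V(4,0)=94.3728, V(4,1)=50.5181, V(4,2)=12.4262, V(4,3)=102.7699, V(4,4)=232.4396
  t=3,j=0: stock 118.5261 → up 144.6019 (V=50.5181), down 100.7472 (V=94.3728). Price 63.8290; hedge Δ=-1.0000, bond B=182.3551.
  t=3,j=1: stock 170.1198 → up 207.5462 (V=12.4262), down 144.6019 (V=50.5181). Price 26.0457; hedge Δ=-0.6052, bond B=128.9968.
  t=3,j=2: stock 244.1720 → up 297.8899 (V=102.7699), down 207.5462 (V=12.4262). Price 61.8169; hedge Δ=1.0000, bond B=-182.3551.
  t=3,j=3: stock 350.4587 → up 427.5596 (V=232.4396), down 297.8899 (V=102.7699). Price 168.1035; hedge Δ=1.0000, bond B=-182.3551.
  t=2,j=0: stock 139.4425 → up 170.1198 (V=26.0457), down 118.5261 (V=63.8290). Price 38.6572; hedge Δ=-0.7323, bond B=140.7744.
  t=2,j=1: stock 200.1410 → up 244.1720 (V=61.8169), down 170.1198 (V=26.0457). Price 44.2197; hedge Δ=0.4831, bond B=-52.4592.
  t=2,j=2: stock 287.2612 → up 350.4587 (V=168.1035), down 244.1720 (V=61.8169). Price 116.8358; hedge Δ=1.0000, bond B=-170.4254.
  t=1,j=0: stock 164.0500 → up 200.1410 (V=44.2197), down 139.4425 (V=38.6572). Price 39.2193; hedge Δ=0.0916, bond B=24.1857.
  t=1,j=1: stock 235.4600 → up 287.2612 (V=116.8358), down 200.1410 (V=44.2197). Price 81.6793; hedge Δ=0.8335, bond B=-114.5806.
  t=0,j=0: stock 193.0000 → up 235.4600 (V=81.6793), down 164.0500 (V=39.2193). Price 60.2484; hedge Δ=0.5946, bond B=-54.5084.
Each (Δ,B) replicates both successor values, so the strategy is self-financing and V0 is arbitrage-free.

(0,0): Delta=0.5946 Bond=-54.5084
(1,0): Delta=0.0916 Bond=24.1857
(1,1): Delta=0.8335 Bond=-114.5806
(2,0): Delta=-0.7323 Bond=140.7744
(2,1): Delta=0.4831 Bond=-52.4592
(2,2): Delta=1.0000 Bond=-170.4254
(3,0): Delta=-1.0000 Bond=182.3551
(3,1): Delta=-0.6052 Bond=128.9968
(3,2): Delta=1.0000 Bond=-182.3551
(3,3): Delta=1.0000 Bond=-182.3551
V0=60.2484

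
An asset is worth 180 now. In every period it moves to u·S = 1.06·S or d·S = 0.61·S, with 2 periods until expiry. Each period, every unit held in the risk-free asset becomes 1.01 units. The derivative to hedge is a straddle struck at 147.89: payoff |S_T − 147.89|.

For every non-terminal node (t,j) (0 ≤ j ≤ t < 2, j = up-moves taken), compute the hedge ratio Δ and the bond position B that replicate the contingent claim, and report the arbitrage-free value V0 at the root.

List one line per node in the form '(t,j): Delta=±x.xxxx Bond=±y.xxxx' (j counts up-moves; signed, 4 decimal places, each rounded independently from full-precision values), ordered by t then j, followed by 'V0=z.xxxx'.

(0,0): Delta=0.1812 Bond=16.5611
(1,0): Delta=-1.0000 Bond=146.4257
(1,1): Delta=0.2662 Bond=0.5143
V0=49.1825

No-arbitrage ⇒ martingale measure with p* = (R−d)/(u−d) = 0.8889.
Payoff layer (t=2): V(2,0)=80.9120, V(2,1)=31.5020, V(2,2)=54.3580
(1,0): S=109.8000. Δ = (V_up−V_dn)/(S_up−S_dn) = (31.5020−80.9120)/(116.3880−66.9780) = -1.0000. V = [p*·31.5020 + (1−p*)·80.9120]/1.01 = 36.6257. B = V − Δ·S = 146.4257.
(1,1): S=190.8000. Δ = (V_up−V_dn)/(S_up−S_dn) = (54.3580−31.5020)/(202.2480−116.3880) = 0.2662. V = [p*·54.3580 + (1−p*)·31.5020]/1.01 = 51.3054. B = V − Δ·S = 0.5143.
(0,0): S=180.0000. Δ = (V_up−V_dn)/(S_up−S_dn) = (51.3054−36.6257)/(190.8000−109.8000) = 0.1812. V = [p*·51.3054 + (1−p*)·36.6257]/1.01 = 49.1825. B = V − Δ·S = 16.5611.
Self-financing check: at every node Δ·S+B equals the discounted successor values.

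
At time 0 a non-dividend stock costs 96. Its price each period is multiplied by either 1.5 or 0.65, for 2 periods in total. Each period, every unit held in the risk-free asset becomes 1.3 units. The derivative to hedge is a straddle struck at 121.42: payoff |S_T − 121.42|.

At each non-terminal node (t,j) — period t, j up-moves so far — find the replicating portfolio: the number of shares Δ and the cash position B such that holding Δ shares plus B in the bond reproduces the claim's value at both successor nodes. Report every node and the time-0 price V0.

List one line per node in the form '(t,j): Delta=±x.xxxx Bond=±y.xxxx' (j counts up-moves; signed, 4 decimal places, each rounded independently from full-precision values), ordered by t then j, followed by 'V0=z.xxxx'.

Since d<R<u, set p* = (R−d)/(u−d) = 0.7647; price each node as the discounted p*-expectation of its children.
Terminal payoffs: V(2,0)=80.8600, V(2,1)=27.8200, V(2,2)=94.5800
  t=1,j=0: stock 62.4000 → up 93.6000 (V=27.8200), down 40.5600 (V=80.8600). Price 31.0000; hedge Δ=-1.0000, bond B=93.4000.
  t=1,j=1: stock 144.0000 → up 216.0000 (V=94.5800), down 93.6000 (V=27.8200). Price 60.6706; hedge Δ=0.5454, bond B=-17.8706.
  t=0,j=0: stock 96.0000 → up 144.0000 (V=60.6706), down 62.4000 (V=31.0000). Price 41.2994; hedge Δ=0.3636, bond B=6.3929.
Self-financing check: at every node Δ·S+B equals the discounted successor values.

(0,0): Delta=0.3636 Bond=6.3929
(1,0): Delta=-1.0000 Bond=93.4000
(1,1): Delta=0.5454 Bond=-17.8706
V0=41.2994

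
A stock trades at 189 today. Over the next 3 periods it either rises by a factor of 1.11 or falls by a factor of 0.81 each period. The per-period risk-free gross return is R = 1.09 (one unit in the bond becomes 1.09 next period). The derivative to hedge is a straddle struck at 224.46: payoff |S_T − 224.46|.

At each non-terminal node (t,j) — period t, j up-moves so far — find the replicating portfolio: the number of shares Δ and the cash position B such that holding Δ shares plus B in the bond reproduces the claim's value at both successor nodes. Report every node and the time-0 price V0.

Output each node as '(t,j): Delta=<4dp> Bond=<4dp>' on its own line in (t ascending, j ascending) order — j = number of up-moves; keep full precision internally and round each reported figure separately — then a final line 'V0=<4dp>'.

(0,0): Delta=-0.1201 Bond=49.7435
(1,0): Delta=-1.0000 Bond=188.9235
(1,1): Delta=-0.0742 Bond=44.5988
(2,0): Delta=-1.0000 Bond=205.9266
(2,1): Delta=-1.0000 Bond=205.9266
(2,2): Delta=-0.0260 Bond=37.3760
V0=27.0436

Since d<R<u, set p* = (R−d)/(u−d) = 0.9333; price each node as the discounted p*-expectation of its children.
At expiry t=3: V(3,0)=124.0177, V(3,1)=86.8168, V(3,2)=35.8378, V(3,3)=34.0223
  t=2,j=0: stock 124.0029 → up 137.6432 (V=86.8168), down 100.4423 (V=124.0177). Price 81.9237; hedge Δ=-1.0000, bond B=205.9266.
  t=2,j=1: stock 169.9299 → up 188.6222 (V=35.8378), down 137.6432 (V=86.8168). Price 35.9967; hedge Δ=-1.0000, bond B=205.9266.
  t=2,j=2: stock 232.8669 → up 258.4823 (V=34.0223), down 188.6222 (V=35.8378). Price 31.3241; hedge Δ=-0.0260, bond B=37.3760.
  t=1,j=0: stock 153.0900 → up 169.9299 (V=35.9967), down 124.0029 (V=81.9237). Price 35.8335; hedge Δ=-1.0000, bond B=188.9235.
  t=1,j=1: stock 209.7900 → up 232.8669 (V=31.3241), down 169.9299 (V=35.9967). Price 29.0235; hedge Δ=-0.0742, bond B=44.5988.
  t=0,j=0: stock 189.0000 → up 209.7900 (V=29.0235), down 153.0900 (V=35.8335). Price 27.0436; hedge Δ=-0.1201, bond B=49.7435.
Root portfolio cost Δ·189+B reproduces V0=27.0436.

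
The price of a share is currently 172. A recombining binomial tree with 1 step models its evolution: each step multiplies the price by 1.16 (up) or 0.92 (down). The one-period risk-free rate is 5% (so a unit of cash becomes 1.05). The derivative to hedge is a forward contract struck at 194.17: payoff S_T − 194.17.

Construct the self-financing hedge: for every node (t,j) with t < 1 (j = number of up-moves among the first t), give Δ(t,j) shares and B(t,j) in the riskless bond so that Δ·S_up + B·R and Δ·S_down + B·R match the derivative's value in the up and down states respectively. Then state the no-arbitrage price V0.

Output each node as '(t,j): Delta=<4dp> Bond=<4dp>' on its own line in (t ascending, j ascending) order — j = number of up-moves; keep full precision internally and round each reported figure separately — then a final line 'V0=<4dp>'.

Under the risk-neutral measure, an up-move has probability p* = (R−d)/(u−d) = 0.5417 and values discount at R = 1.05.
Terminal payoffs: V(1,0)=-35.9300, V(1,1)=5.3500
Node (0,0) S=172.0000: V=(p*·5.3500+(1−p*)·-35.9300)/1.05=-12.9238; Δ=(5.3500−-35.9300)/(199.5200−158.2400)=1.0000; B=V−Δ·S=-184.9238
Check: Δ(0,0)·S0 + B(0,0) = -12.9238 = V0.

(0,0): Delta=1.0000 Bond=-184.9238
V0=-12.9238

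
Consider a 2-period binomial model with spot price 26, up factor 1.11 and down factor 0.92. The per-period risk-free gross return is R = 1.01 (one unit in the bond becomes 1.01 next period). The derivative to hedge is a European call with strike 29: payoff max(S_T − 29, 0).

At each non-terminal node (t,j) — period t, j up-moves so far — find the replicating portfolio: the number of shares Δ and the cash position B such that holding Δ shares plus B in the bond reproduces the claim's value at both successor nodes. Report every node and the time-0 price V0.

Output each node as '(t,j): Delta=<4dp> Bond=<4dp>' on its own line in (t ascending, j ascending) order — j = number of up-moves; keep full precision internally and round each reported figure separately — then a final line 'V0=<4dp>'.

Under the risk-neutral measure, an up-move has probability p* = (R−d)/(u−d) = 0.4737 and values discount at R = 1.01.
Terminal values V(2,·): V(2,0)=0.0000, V(2,1)=0.0000, V(2,2)=3.0346
  t=1,j=0: stock 23.9200 → up 26.5512 (V=0.0000), down 22.0064 (V=0.0000). Price 0.0000; hedge Δ=0.0000, bond B=0.0000.
  t=1,j=1: stock 28.8600 → up 32.0346 (V=3.0346), down 26.5512 (V=0.0000). Price 1.4232; hedge Δ=0.5534, bond B=-14.5484.
  t=0,j=0: stock 26.0000 → up 28.8600 (V=1.4232), down 23.9200 (V=0.0000). Price 0.6675; hedge Δ=0.2881, bond B=-6.8231.
Each (Δ,B) replicates both successor values, so the strategy is self-financing and V0 is arbitrage-free.

(0,0): Delta=0.2881 Bond=-6.8231
(1,0): Delta=0.0000 Bond=0.0000
(1,1): Delta=0.5534 Bond=-14.5484
V0=0.6675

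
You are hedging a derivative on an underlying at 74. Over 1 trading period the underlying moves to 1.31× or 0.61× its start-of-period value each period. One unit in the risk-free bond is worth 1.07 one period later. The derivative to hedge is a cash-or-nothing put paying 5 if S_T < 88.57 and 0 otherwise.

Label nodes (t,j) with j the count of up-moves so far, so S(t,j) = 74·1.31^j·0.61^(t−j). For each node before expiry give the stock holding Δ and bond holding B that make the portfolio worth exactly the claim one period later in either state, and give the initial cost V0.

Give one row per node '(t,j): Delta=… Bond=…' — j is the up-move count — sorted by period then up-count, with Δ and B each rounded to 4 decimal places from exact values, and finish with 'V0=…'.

No-arbitrage ⇒ martingale measure with p* = (R−d)/(u−d) = 0.6571.
Payoff layer (t=1): V(1,0)=5.0000, V(1,1)=0.0000
(0,0): S=74.0000. Δ = (V_up−V_dn)/(S_up−S_dn) = (0.0000−5.0000)/(96.9400−45.1400) = -0.0965. V = [p*·0.0000 + (1−p*)·5.0000]/1.07 = 1.6021. B = V − Δ·S = 8.7450.
Self-financing check: at every node Δ·S+B equals the discounted successor values.

(0,0): Delta=-0.0965 Bond=8.7450
V0=1.6021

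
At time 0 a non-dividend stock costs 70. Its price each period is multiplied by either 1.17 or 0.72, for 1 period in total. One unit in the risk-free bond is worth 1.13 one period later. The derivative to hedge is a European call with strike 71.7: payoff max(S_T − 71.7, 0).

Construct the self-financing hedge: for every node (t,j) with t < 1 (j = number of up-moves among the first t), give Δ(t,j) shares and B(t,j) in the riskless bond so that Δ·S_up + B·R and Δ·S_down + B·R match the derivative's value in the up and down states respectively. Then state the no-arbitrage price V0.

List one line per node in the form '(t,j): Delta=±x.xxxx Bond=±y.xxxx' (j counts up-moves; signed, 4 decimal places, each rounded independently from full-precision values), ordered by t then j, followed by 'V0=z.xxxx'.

(0,0): Delta=0.3238 Bond=-14.4425
V0=8.2242

No-arbitrage ⇒ martingale measure with p* = (R−d)/(u−d) = 0.9111.
At expiry t=1: V(1,0)=0.0000, V(1,1)=10.2000
(0,0): S=70.0000. Δ = (V_up−V_dn)/(S_up−S_dn) = (10.2000−0.0000)/(81.9000−50.4000) = 0.3238. V = [p*·10.2000 + (1−p*)·0.0000]/1.13 = 8.2242. B = V − Δ·S = -14.4425.
Root portfolio cost Δ·70+B reproduces V0=8.2242.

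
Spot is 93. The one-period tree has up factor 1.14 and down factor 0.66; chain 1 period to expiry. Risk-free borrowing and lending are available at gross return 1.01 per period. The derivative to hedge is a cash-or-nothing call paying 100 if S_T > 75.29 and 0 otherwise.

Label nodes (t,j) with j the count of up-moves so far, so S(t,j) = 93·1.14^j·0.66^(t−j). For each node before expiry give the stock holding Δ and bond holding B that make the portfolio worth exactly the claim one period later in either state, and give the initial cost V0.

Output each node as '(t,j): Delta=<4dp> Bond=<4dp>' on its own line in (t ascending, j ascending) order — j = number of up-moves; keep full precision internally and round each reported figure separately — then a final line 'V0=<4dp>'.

(0,0): Delta=2.2401 Bond=-136.1386
V0=72.1947

Under the risk-neutral measure, an up-move has probability p* = (R−d)/(u−d) = 0.7292 and values discount at R = 1.01.
Terminal values V(1,·): V(1,0)=0.0000, V(1,1)=100.0000
Node (0,0) S=93.0000: V=(p*·100.0000+(1−p*)·0.0000)/1.01=72.1947; Δ=(100.0000−0.0000)/(106.0200−61.3800)=2.2401; B=V−Δ·S=-136.1386
Check: Δ(0,0)·S0 + B(0,0) = 72.1947 = V0.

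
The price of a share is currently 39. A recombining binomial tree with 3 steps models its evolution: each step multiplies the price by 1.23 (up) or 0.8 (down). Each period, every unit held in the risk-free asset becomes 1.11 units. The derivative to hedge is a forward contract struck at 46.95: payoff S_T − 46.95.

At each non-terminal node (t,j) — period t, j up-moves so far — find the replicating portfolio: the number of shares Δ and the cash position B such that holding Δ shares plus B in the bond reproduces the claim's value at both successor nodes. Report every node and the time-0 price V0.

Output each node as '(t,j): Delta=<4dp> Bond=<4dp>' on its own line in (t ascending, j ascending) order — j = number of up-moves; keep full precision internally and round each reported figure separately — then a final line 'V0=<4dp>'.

Risk-neutral probability p* = (R−d)/(u−d) = (1.11−0.8)/(1.23−0.8) = 0.7209.
Payoff layer (t=3): V(3,0)=-26.9820, V(3,1)=-16.2492, V(3,2)=0.2525, V(3,3)=25.6238
  t=2,j=0: stock 24.9600 → up 30.7008 (V=-16.2492), down 19.9680 (V=-26.9820). Price -17.3373; hedge Δ=1.0000, bond B=-42.2973.
  t=2,j=1: stock 38.3760 → up 47.2025 (V=0.2525), down 30.7008 (V=-16.2492). Price -3.9213; hedge Δ=1.0000, bond B=-42.2973.
  t=2,j=2: stock 59.0031 → up 72.5738 (V=25.6238), down 47.2025 (V=0.2525). Price 16.7058; hedge Δ=1.0000, bond B=-42.2973.
  t=1,j=0: stock 31.2000 → up 38.3760 (V=-3.9213), down 24.9600 (V=-17.3373). Price -6.9057; hedge Δ=1.0000, bond B=-38.1057.
  t=1,j=1: stock 47.9700 → up 59.0031 (V=16.7058), down 38.3760 (V=-3.9213). Price 9.8643; hedge Δ=1.0000, bond B=-38.1057.
  t=0,j=0: stock 39.0000 → up 47.9700 (V=9.8643), down 31.2000 (V=-6.9057). Price 4.6706; hedge Δ=1.0000, bond B=-34.3294.
The time-0 hedge costs 4.6706, which is the no-arbitrage price.

(0,0): Delta=1.0000 Bond=-34.3294
(1,0): Delta=1.0000 Bond=-38.1057
(1,1): Delta=1.0000 Bond=-38.1057
(2,0): Delta=1.0000 Bond=-42.2973
(2,1): Delta=1.0000 Bond=-42.2973
(2,2): Delta=1.0000 Bond=-42.2973
V0=4.6706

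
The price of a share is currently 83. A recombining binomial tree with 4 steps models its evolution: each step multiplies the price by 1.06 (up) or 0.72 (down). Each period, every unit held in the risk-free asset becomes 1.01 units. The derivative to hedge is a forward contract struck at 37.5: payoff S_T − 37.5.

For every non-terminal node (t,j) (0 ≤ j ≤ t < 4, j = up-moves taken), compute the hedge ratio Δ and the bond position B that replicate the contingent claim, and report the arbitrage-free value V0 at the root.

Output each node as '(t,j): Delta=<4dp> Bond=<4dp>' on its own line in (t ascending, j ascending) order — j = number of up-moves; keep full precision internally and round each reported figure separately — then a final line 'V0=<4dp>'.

The replicating-portfolio and risk-neutral prices coincide; use p* = (1.01−0.72)/(1.06−0.72) = 0.8529 for the latter.
At expiry t=4: V(4,0)=-15.1947, V(4,1)=-4.6616, V(4,2)=10.8454, V(4,3)=33.6751, V(4,4)=67.2856
Node (3,0) S=30.9796: V=(p*·-4.6616+(1−p*)·-15.1947)/1.01=-6.1491; Δ=(-4.6616−-15.1947)/(32.8384−22.3053)=1.0000; B=V−Δ·S=-37.1287
Node (3,1) S=45.6088: V=(p*·10.8454+(1−p*)·-4.6616)/1.01=8.4801; Δ=(10.8454−-4.6616)/(48.3454−32.8384)=1.0000; B=V−Δ·S=-37.1287
Node (3,2) S=67.1463: V=(p*·33.6751+(1−p*)·10.8454)/1.01=30.0176; Δ=(33.6751−10.8454)/(71.1751−48.3454)=1.0000; B=V−Δ·S=-37.1287
Node (3,3) S=98.8543: V=(p*·67.2856+(1−p*)·33.6751)/1.01=61.7256; Δ=(67.2856−33.6751)/(104.7856−71.1751)=1.0000; B=V−Δ·S=-37.1287
Node (2,0) S=43.0272: V=(p*·8.4801+(1−p*)·-6.1491)/1.01=6.2661; Δ=(8.4801−-6.1491)/(45.6088−30.9796)=1.0000; B=V−Δ·S=-36.7611
Node (2,1) S=63.3456: V=(p*·30.0176+(1−p*)·8.4801)/1.01=26.5845; Δ=(30.0176−8.4801)/(67.1463−45.6088)=1.0000; B=V−Δ·S=-36.7611
Node (2,2) S=93.2588: V=(p*·61.7256+(1−p*)·30.0176)/1.01=56.4977; Δ=(61.7256−30.0176)/(98.8543−67.1463)=1.0000; B=V−Δ·S=-36.7611
Node (1,0) S=59.7600: V=(p*·26.5845+(1−p*)·6.2661)/1.01=23.3629; Δ=(26.5845−6.2661)/(63.3456−43.0272)=1.0000; B=V−Δ·S=-36.3971
Node (1,1) S=87.9800: V=(p*·56.4977+(1−p*)·26.5845)/1.01=51.5829; Δ=(56.4977−26.5845)/(93.2588−63.3456)=1.0000; B=V−Δ·S=-36.3971
Node (0,0) S=83.0000: V=(p*·51.5829+(1−p*)·23.3629)/1.01=46.9632; Δ=(51.5829−23.3629)/(87.9800−59.7600)=1.0000; B=V−Δ·S=-36.0368
Root portfolio cost Δ·83+B reproduces V0=46.9632.

(0,0): Delta=1.0000 Bond=-36.0368
(1,0): Delta=1.0000 Bond=-36.3971
(1,1): Delta=1.0000 Bond=-36.3971
(2,0): Delta=1.0000 Bond=-36.7611
(2,1): Delta=1.0000 Bond=-36.7611
(2,2): Delta=1.0000 Bond=-36.7611
(3,0): Delta=1.0000 Bond=-37.1287
(3,1): Delta=1.0000 Bond=-37.1287
(3,2): Delta=1.0000 Bond=-37.1287
(3,3): Delta=1.0000 Bond=-37.1287
V0=46.9632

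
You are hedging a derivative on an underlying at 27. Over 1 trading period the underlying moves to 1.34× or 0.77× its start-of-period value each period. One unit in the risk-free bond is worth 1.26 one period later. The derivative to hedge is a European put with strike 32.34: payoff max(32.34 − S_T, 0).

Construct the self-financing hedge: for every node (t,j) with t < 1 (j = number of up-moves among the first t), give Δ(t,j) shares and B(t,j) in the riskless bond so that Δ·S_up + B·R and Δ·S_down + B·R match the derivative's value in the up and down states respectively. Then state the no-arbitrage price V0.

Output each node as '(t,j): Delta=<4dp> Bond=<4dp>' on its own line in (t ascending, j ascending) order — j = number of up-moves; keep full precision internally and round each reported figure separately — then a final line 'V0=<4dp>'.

No-arbitrage ⇒ martingale measure with p* = (R−d)/(u−d) = 0.8596.
Terminal values V(1,·): V(1,0)=11.5500, V(1,1)=0.0000
(0,0): S=27.0000. Δ = (V_up−V_dn)/(S_up−S_dn) = (0.0000−11.5500)/(36.1800−20.7900) = -0.7505. V = [p*·0.0000 + (1−p*)·11.5500]/1.26 = 1.2865. B = V − Δ·S = 21.5497.
Each (Δ,B) replicates both successor values, so the strategy is self-financing and V0 is arbitrage-free.

(0,0): Delta=-0.7505 Bond=21.5497
V0=1.2865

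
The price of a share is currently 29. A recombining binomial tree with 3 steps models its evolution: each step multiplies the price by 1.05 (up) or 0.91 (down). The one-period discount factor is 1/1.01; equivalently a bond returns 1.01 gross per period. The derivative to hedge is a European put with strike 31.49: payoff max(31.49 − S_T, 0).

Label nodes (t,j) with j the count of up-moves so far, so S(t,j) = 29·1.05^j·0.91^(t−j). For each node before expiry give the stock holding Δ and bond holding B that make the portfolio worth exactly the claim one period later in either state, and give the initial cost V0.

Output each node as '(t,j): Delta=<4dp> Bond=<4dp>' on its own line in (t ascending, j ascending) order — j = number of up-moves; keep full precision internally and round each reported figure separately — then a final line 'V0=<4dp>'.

Under the risk-neutral measure, an up-move has probability p* = (R−d)/(u−d) = 0.7143 and values discount at R = 1.01.
Payoff layer (t=3): V(3,0)=9.6364, V(3,1)=6.2744, V(3,2)=2.3950, V(3,3)=0.0000
(2,0): S=24.0149. Δ = (V_up−V_dn)/(S_up−S_dn) = (6.2744−9.6364)/(25.2156−21.8536) = -1.0000. V = [p*·6.2744 + (1−p*)·9.6364]/1.01 = 7.1633. B = V − Δ·S = 31.1782.
(2,1): S=27.7095. Δ = (V_up−V_dn)/(S_up−S_dn) = (2.3950−6.2744)/(29.0950−25.2156) = -1.0000. V = [p*·2.3950 + (1−p*)·6.2744]/1.01 = 3.4687. B = V − Δ·S = 31.1782.
(2,2): S=31.9725. Δ = (V_up−V_dn)/(S_up−S_dn) = (0.0000−2.3950)/(33.5711−29.0950) = -0.5351. V = [p*·0.0000 + (1−p*)·2.3950]/1.01 = 0.6775. B = V − Δ·S = 17.7848.
(1,0): S=26.3900. Δ = (V_up−V_dn)/(S_up−S_dn) = (3.4687−7.1633)/(27.7095−24.0149) = -1.0000. V = [p*·3.4687 + (1−p*)·7.1633]/1.01 = 4.4795. B = V − Δ·S = 30.8695.
(1,1): S=30.4500. Δ = (V_up−V_dn)/(S_up−S_dn) = (0.6775−3.4687)/(31.9725−27.7095) = -0.6548. V = [p*·0.6775 + (1−p*)·3.4687]/1.01 = 1.4604. B = V − Δ·S = 21.3975.
(0,0): S=29.0000. Δ = (V_up−V_dn)/(S_up−S_dn) = (1.4604−4.4795)/(30.4500−26.3900) = -0.7436. V = [p*·1.4604 + (1−p*)·4.4795]/1.01 = 2.3000. B = V − Δ·S = 23.8652.
Each (Δ,B) replicates both successor values, so the strategy is self-financing and V0 is arbitrage-free.

(0,0): Delta=-0.7436 Bond=23.8652
(1,0): Delta=-1.0000 Bond=30.8695
(1,1): Delta=-0.6548 Bond=21.3975
(2,0): Delta=-1.0000 Bond=31.1782
(2,1): Delta=-1.0000 Bond=31.1782
(2,2): Delta=-0.5351 Bond=17.7848
V0=2.3000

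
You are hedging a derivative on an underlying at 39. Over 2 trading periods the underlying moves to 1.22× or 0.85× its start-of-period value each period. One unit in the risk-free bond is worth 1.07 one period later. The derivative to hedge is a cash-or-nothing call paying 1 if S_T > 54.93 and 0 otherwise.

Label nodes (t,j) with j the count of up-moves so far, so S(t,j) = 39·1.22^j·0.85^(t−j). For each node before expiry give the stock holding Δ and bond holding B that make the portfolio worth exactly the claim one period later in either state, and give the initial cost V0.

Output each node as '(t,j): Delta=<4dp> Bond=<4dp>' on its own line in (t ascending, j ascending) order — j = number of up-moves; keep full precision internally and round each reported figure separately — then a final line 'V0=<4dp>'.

No-arbitrage ⇒ martingale measure with p* = (R−d)/(u−d) = 0.5946.
At expiry t=2: V(2,0)=0.0000, V(2,1)=0.0000, V(2,2)=1.0000
  t=1,j=0: stock 33.1500 → up 40.4430 (V=0.0000), down 28.1775 (V=0.0000). Price 0.0000; hedge Δ=0.0000, bond B=0.0000.
  t=1,j=1: stock 47.5800 → up 58.0476 (V=1.0000), down 40.4430 (V=0.0000). Price 0.5557; hedge Δ=0.0568, bond B=-2.1470.
  t=0,j=0: stock 39.0000 → up 47.5800 (V=0.5557), down 33.1500 (V=0.0000). Price 0.3088; hedge Δ=0.0385, bond B=-1.1931.
The time-0 hedge costs 0.3088, which is the no-arbitrage price.

(0,0): Delta=0.0385 Bond=-1.1931
(1,0): Delta=0.0000 Bond=0.0000
(1,1): Delta=0.0568 Bond=-2.1470
V0=0.3088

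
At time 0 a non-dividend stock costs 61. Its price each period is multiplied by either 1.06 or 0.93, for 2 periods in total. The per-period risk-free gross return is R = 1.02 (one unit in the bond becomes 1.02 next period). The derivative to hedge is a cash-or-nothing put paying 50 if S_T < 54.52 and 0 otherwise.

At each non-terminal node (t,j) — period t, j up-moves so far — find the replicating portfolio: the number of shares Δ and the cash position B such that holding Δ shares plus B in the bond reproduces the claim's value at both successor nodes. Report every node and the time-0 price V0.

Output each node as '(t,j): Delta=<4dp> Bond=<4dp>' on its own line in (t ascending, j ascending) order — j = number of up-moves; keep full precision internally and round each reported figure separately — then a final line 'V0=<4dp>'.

(0,0): Delta=-1.9020 Bond=120.5727
(1,0): Delta=-6.7798 Bond=399.6983
(1,1): Delta=0.0000 Bond=0.0000
V0=4.5499

The replicating-portfolio and risk-neutral prices coincide; use p* = (1.02−0.93)/(1.06−0.93) = 0.6923 for the latter.
Terminal payoffs: V(2,0)=50.0000, V(2,1)=0.0000, V(2,2)=0.0000
(1,0): S=56.7300. Δ = (V_up−V_dn)/(S_up−S_dn) = (0.0000−50.0000)/(60.1338−52.7589) = -6.7798. V = [p*·0.0000 + (1−p*)·50.0000]/1.02 = 15.0830. B = V − Δ·S = 399.6983.
(1,1): S=64.6600. Δ = (V_up−V_dn)/(S_up−S_dn) = (0.0000−0.0000)/(68.5396−60.1338) = 0.0000. V = [p*·0.0000 + (1−p*)·0.0000]/1.02 = 0.0000. B = V − Δ·S = 0.0000.
(0,0): S=61.0000. Δ = (V_up−V_dn)/(S_up−S_dn) = (0.0000−15.0830)/(64.6600−56.7300) = -1.9020. V = [p*·0.0000 + (1−p*)·15.0830]/1.02 = 4.5499. B = V − Δ·S = 120.5727.
Self-financing check: at every node Δ·S+B equals the discounted successor values.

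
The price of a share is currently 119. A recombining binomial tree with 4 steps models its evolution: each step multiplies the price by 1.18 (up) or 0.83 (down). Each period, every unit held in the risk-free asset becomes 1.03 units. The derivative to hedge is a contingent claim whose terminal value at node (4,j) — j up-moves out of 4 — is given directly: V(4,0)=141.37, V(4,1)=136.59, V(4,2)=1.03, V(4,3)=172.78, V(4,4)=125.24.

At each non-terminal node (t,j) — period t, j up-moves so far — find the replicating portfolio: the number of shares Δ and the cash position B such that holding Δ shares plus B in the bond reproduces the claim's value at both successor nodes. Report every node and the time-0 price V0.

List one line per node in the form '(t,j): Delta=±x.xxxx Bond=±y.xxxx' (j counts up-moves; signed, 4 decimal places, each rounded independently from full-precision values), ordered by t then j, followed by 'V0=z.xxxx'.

(0,0): Delta=0.4433 Bond=34.6197
(1,0): Delta=-0.3052 Bond=109.5855
(1,1): Delta=0.8381 Bond=-19.7872
(2,0): Delta=-2.6904 Bond=308.4120
(2,1): Delta=0.9531 Bond=-33.7811
(2,2): Delta=0.7775 Bond=-10.3305
(3,0): Delta=-0.2007 Bond=148.2577
(3,1): Delta=-4.0039 Bond=444.7193
(3,2): Delta=3.5681 Bond=-394.4300
(3,3): Delta=-0.6947 Bond=277.2017
V0=87.3701

Under the risk-neutral measure, an up-move has probability p* = (R−d)/(u−d) = 0.5714 and values discount at R = 1.03.
At expiry t=4: V(4,0)=141.3700, V(4,1)=136.5900, V(4,2)=1.0300, V(4,3)=172.7800, V(4,4)=125.2400
  t=3,j=0: stock 68.0427 → up 80.2903 (V=136.5900), down 56.4754 (V=141.3700). Price 134.6006; hedge Δ=-0.2007, bond B=148.2577.
  t=3,j=1: stock 96.7353 → up 114.1477 (V=1.0300), down 80.2903 (V=136.5900). Price 57.4050; hedge Δ=-4.0039, bond B=444.7193.
  t=3,j=2: stock 137.5273 → up 162.2823 (V=172.7800), down 114.1477 (V=1.0300). Price 96.2843; hedge Δ=3.5681, bond B=-394.4300.
  t=3,j=3: stock 195.5208 → up 230.7146 (V=125.2400), down 162.2823 (V=172.7800). Price 141.3731; hedge Δ=-0.6947, bond B=277.2017.
  t=2,j=0: stock 81.9791 → up 96.7353 (V=57.4050), down 68.0427 (V=134.6006). Price 87.8532; hedge Δ=-2.6904, bond B=308.4120.
  t=2,j=1: stock 116.5486 → up 137.5273 (V=96.2843), down 96.7353 (V=57.4050). Price 77.3027; hedge Δ=0.9531, bond B=-33.7811.
  t=2,j=2: stock 165.6956 → up 195.5208 (V=141.3731), down 137.5273 (V=96.2843). Price 118.4945; hedge Δ=0.7775, bond B=-10.3305.
  t=1,j=0: stock 98.7700 → up 116.5486 (V=77.3027), down 81.9791 (V=87.8532). Price 79.4411; hedge Δ=-0.3052, bond B=109.5855.
  t=1,j=1: stock 140.4200 → up 165.6956 (V=118.4945), down 116.5486 (V=77.3027). Price 97.9037; hedge Δ=0.8381, bond B=-19.7872.
  t=0,j=0: stock 119.0000 → up 140.4200 (V=97.9037), down 98.7700 (V=79.4411). Price 87.3701; hedge Δ=0.4433, bond B=34.6197.
Root portfolio cost Δ·119+B reproduces V0=87.3701.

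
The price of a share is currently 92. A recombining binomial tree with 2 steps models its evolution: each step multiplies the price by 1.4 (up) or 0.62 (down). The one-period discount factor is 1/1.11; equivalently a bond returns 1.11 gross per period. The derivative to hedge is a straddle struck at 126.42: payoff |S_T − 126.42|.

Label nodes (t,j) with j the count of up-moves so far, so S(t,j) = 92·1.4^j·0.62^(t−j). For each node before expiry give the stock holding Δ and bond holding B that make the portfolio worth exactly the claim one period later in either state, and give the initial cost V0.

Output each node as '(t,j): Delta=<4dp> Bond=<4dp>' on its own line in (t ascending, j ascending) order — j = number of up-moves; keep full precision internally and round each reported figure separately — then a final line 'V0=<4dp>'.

(0,0): Delta=-0.1498 Bond=58.9164
(1,0): Delta=-1.0000 Bond=113.8919
(1,1): Delta=0.0730 Bond=36.6962
V0=45.1337

Under the risk-neutral measure, an up-move has probability p* = (R−d)/(u−d) = 0.6282 and values discount at R = 1.11.
Terminal values V(2,·): V(2,0)=91.0552, V(2,1)=46.5640, V(2,2)=53.9000
  t=1,j=0: stock 57.0400 → up 79.8560 (V=46.5640), down 35.3648 (V=91.0552). Price 56.8519; hedge Δ=-1.0000, bond B=113.8919.
  t=1,j=1: stock 128.8000 → up 180.3200 (V=53.9000), down 79.8560 (V=46.5640). Price 46.1014; hedge Δ=0.0730, bond B=36.6962.
  t=0,j=0: stock 92.0000 → up 128.8000 (V=46.1014), down 57.0400 (V=56.8519). Price 45.1337; hedge Δ=-0.1498, bond B=58.9164.
The time-0 hedge costs 45.1337, which is the no-arbitrage price.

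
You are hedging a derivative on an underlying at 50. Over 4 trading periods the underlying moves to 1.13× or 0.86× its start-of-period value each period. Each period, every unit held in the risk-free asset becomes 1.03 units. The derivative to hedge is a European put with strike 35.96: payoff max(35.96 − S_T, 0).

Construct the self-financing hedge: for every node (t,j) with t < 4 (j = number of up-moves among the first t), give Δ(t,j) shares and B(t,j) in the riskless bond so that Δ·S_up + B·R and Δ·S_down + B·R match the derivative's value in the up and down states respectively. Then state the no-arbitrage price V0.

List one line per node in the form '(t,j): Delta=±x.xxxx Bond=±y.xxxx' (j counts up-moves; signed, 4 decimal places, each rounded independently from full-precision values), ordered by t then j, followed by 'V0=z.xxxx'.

(0,0): Delta=-0.0300 Bond=1.6452
(1,0): Delta=-0.0965 Bond=4.5550
(1,1): Delta=-0.0002 Bond=0.0120
(2,0): Delta=-0.3106 Bond=12.6107
(2,1): Delta=-0.0006 Bond=0.0334
(2,2): Delta=0.0000 Bond=0.0000
(3,0): Delta=-1.0000 Bond=34.9126
(3,1): Delta=-0.0020 Bond=0.0928
(3,2): Delta=0.0000 Bond=0.0000
(3,3): Delta=0.0000 Bond=0.0000
V0=0.1465

Under the risk-neutral measure, an up-move has probability p* = (R−d)/(u−d) = 0.6296 and values discount at R = 1.03.
Terminal values V(4,·): V(4,0)=8.6096, V(4,1)=0.0228, V(4,2)=0.0000, V(4,3)=0.0000, V(4,4)=0.0000
Node (3,0) S=31.8028: V=(p*·0.0228+(1−p*)·8.6096)/1.03=3.1098; Δ=(0.0228−8.6096)/(35.9372−27.3504)=-1.0000; B=V−Δ·S=34.9126
Node (3,1) S=41.7874: V=(p*·0.0000+(1−p*)·0.0228)/1.03=0.0082; Δ=(0.0000−0.0228)/(47.2198−35.9372)=-0.0020; B=V−Δ·S=0.0928
Node (3,2) S=54.9067: V=(p*·0.0000+(1−p*)·0.0000)/1.03=0.0000; Δ=(0.0000−0.0000)/(62.0446−47.2198)=0.0000; B=V−Δ·S=0.0000
Node (3,3) S=72.1448: V=(p*·0.0000+(1−p*)·0.0000)/1.03=0.0000; Δ=(0.0000−0.0000)/(81.5237−62.0446)=0.0000; B=V−Δ·S=0.0000
Node (2,0) S=36.9800: V=(p*·0.0082+(1−p*)·3.1098)/1.03=1.1233; Δ=(0.0082−3.1098)/(41.7874−31.8028)=-0.3106; B=V−Δ·S=12.6107
Node (2,1) S=48.5900: V=(p*·0.0000+(1−p*)·0.0082)/1.03=0.0030; Δ=(0.0000−0.0082)/(54.9067−41.7874)=-0.0006; B=V−Δ·S=0.0334
Node (2,2) S=63.8450: V=(p*·0.0000+(1−p*)·0.0000)/1.03=0.0000; Δ=(0.0000−0.0000)/(72.1448−54.9067)=0.0000; B=V−Δ·S=0.0000
Node (1,0) S=43.0000: V=(p*·0.0030+(1−p*)·1.1233)/1.03=0.4057; Δ=(0.0030−1.1233)/(48.5900−36.9800)=-0.0965; B=V−Δ·S=4.5550
Node (1,1) S=56.5000: V=(p*·0.0000+(1−p*)·0.0030)/1.03=0.0011; Δ=(0.0000−0.0030)/(63.8450−48.5900)=-0.0002; B=V−Δ·S=0.0120
Node (0,0) S=50.0000: V=(p*·0.0011+(1−p*)·0.4057)/1.03=0.1465; Δ=(0.0011−0.4057)/(56.5000−43.0000)=-0.0300; B=V−Δ·S=1.6452
Root portfolio cost Δ·50+B reproduces V0=0.1465.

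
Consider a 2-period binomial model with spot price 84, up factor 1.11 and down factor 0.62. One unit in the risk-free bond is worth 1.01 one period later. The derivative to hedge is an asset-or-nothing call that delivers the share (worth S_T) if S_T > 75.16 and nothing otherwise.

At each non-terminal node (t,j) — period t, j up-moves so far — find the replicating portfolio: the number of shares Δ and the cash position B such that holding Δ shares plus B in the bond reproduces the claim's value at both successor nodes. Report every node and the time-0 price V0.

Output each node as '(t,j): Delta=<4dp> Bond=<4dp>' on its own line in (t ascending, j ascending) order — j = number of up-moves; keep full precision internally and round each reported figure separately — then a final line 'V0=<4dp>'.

Under the risk-neutral measure, an up-move has probability p* = (R−d)/(u−d) = 0.7959 and values discount at R = 1.01.
Payoff layer (t=2): V(2,0)=0.0000, V(2,1)=0.0000, V(2,2)=103.4964
Node (1,0) S=52.0800: V=(p*·0.0000+(1−p*)·0.0000)/1.01=0.0000; Δ=(0.0000−0.0000)/(57.8088−32.2896)=0.0000; B=V−Δ·S=0.0000
Node (1,1) S=93.2400: V=(p*·103.4964+(1−p*)·0.0000)/1.01=81.5591; Δ=(103.4964−0.0000)/(103.4964−57.8088)=2.2653; B=V−Δ·S=-129.6580
Node (0,0) S=84.0000: V=(p*·81.5591+(1−p*)·0.0000)/1.01=64.2717; Δ=(81.5591−0.0000)/(93.2400−52.0800)=1.9815; B=V−Δ·S=-102.1755
The time-0 hedge costs 64.2717, which is the no-arbitrage price.

(0,0): Delta=1.9815 Bond=-102.1755
(1,0): Delta=0.0000 Bond=0.0000
(1,1): Delta=2.2653 Bond=-129.6580
V0=64.2717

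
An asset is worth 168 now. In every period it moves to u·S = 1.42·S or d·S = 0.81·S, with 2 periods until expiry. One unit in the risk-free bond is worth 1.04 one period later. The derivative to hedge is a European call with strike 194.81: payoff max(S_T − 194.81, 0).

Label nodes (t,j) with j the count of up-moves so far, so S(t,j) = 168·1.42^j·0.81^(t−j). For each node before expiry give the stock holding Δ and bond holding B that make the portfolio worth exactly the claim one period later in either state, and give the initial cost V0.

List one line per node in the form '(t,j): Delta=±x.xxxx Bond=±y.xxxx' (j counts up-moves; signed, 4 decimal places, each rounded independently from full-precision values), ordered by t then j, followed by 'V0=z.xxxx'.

(0,0): Delta=0.5092 Bond=-66.6321
(1,0): Delta=0.0000 Bond=0.0000
(1,1): Delta=0.9892 Bond=-183.7888
V0=18.9202

Under the risk-neutral measure, an up-move has probability p* = (R−d)/(u−d) = 0.3770 and values discount at R = 1.04.
Terminal payoffs: V(2,0)=0.0000, V(2,1)=0.0000, V(2,2)=143.9452
  t=1,j=0: stock 136.0800 → up 193.2336 (V=0.0000), down 110.2248 (V=0.0000). Price 0.0000; hedge Δ=0.0000, bond B=0.0000.
  t=1,j=1: stock 238.5600 → up 338.7552 (V=143.9452), down 193.2336 (V=0.0000). Price 52.1869; hedge Δ=0.9892, bond B=-183.7888.
  t=0,j=0: stock 168.0000 → up 238.5600 (V=52.1869), down 136.0800 (V=0.0000). Price 18.9202; hedge Δ=0.5092, bond B=-66.6321.
The time-0 hedge costs 18.9202, which is the no-arbitrage price.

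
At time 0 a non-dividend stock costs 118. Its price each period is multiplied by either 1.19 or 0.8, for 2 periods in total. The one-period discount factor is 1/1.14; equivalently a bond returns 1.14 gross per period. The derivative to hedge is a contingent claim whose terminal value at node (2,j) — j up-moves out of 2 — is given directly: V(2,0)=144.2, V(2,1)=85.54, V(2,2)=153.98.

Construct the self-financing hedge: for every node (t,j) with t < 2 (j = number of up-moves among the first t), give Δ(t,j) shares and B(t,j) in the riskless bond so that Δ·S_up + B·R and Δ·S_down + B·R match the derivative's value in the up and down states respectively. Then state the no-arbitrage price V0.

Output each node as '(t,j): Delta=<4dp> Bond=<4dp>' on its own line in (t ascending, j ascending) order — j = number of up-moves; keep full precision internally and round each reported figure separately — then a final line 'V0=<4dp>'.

(0,0): Delta=0.9939 Bond=-10.6986
(1,0): Delta=-1.5933 Bond=232.0423
(1,1): Delta=1.2497 Bond=-48.1138
V0=106.5869

Under the risk-neutral measure, an up-move has probability p* = (R−d)/(u−d) = 0.8718 and values discount at R = 1.14.
Terminal payoffs: V(2,0)=144.2000, V(2,1)=85.5400, V(2,2)=153.9800
Node (1,0) S=94.4000: V=(p*·85.5400+(1−p*)·144.2000)/1.14=81.6320; Δ=(85.5400−144.2000)/(112.3360−75.5200)=-1.5933; B=V−Δ·S=232.0423
Node (1,1) S=140.4200: V=(p*·153.9800+(1−p*)·85.5400)/1.14=127.3734; Δ=(153.9800−85.5400)/(167.0998−112.3360)=1.2497; B=V−Δ·S=-48.1138
Node (0,0) S=118.0000: V=(p*·127.3734+(1−p*)·81.6320)/1.14=106.5869; Δ=(127.3734−81.6320)/(140.4200−94.4000)=0.9939; B=V−Δ·S=-10.6986
The time-0 hedge costs 106.5869, which is the no-arbitrage price.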